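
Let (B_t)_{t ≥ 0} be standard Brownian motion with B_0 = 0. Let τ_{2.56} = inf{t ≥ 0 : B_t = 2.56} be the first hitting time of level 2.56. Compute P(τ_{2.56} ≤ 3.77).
P(τ_{2.56} ≤ 3.77) = 2(1 − Φ(2.56/√3.77)) = 2(1 − Φ(1.3185)) ≈ 0.1873

By the reflection principle for standard BM, P(τ_b ≤ t) = 2 · P(B_t ≥ b). Since B_t ~ N(0, t), P(B_t ≥ 2.56) = 1 − Φ(2.56/√t) = 1 − Φ(2.56/√3.77) = 1 − Φ(1.3185) ≈ 0.09367. Doubling: P(τ_{2.56} ≤ 3.77) ≈ 2 · 0.09367 = 0.18734 ≈ 0.1873.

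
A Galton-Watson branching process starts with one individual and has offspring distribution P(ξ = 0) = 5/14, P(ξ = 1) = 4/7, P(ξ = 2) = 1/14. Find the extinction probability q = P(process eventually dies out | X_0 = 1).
q = 1

Mean offspring μ = 0·5/14 + 1·4/7 + 2·1/14 = 5/7 ≤ 1. For μ ≤ 1 with offspring not concentrated at 1, the Galton-Watson process goes extinct almost surely, so q = 1.
(Algebraic check: The pgf is f(s) = 5/14 + 4/7·s + 1/14·s². The extinction probability q is the smallest fixed point of f in [0, 1]. Setting s = f(s):
  1/14·s² + (4/7 − 1)·s + 5/14 = 0
  1/14·s² − (5/14 + 1/14)·s + 5/14 = 0
which factors as (s − 1)·(1/14·s − 5/14) = 0, giving roots s = 1 and s = (5/14)/(1/14) = 5. Since 5 ≥ 1, the smallest root in [0, 1] is s = 1.)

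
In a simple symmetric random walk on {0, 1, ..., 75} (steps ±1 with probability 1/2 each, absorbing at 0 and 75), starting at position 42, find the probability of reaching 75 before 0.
P(hit 75 before 0) = 42/75 = 14/25

Let u_k = P(hit 75 before 0 | start at k). Then u_0 = 0, u_75 = 1, and u_k = u_{k-1}/2 + u_{k+1}/2 for 1 ≤ k ≤ 74. This harmonic recurrence is solved by u_k = k/75, giving u_42 = 42/75 = 14/25.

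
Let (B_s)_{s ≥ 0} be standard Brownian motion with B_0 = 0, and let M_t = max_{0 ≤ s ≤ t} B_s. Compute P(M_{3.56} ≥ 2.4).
P(M_{3.56} ≥ 2.4) = 2·P(B_{3.56} ≥ 2.4) = 2(1 − Φ(2.4/√3.56)) ≈ 0.2034

By the reflection principle for Brownian motion, P(M_t ≥ a) = 2 · P(B_t ≥ a) for a ≥ 0. Since B_t ~ N(0, t), P(B_t ≥ 2.4) = 1 − Φ(2.4/√t) = 1 − Φ(2.4/√3.56) = 1 − Φ(1.2720). So
  P(M_{3.56} ≥ 2.4) = 2(1 − Φ(1.2720)) ≈ 0.2034.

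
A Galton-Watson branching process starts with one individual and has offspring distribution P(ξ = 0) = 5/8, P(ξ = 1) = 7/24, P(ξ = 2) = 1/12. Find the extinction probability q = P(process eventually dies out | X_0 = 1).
q = 1

Mean offspring μ = 0·5/8 + 1·7/24 + 2·1/12 = 11/24 ≤ 1. For μ ≤ 1 with offspring not concentrated at 1, the Galton-Watson process goes extinct almost surely, so q = 1.
(Algebraic check: The pgf is f(s) = 5/8 + 7/24·s + 1/12·s². The extinction probability q is the smallest fixed point of f in [0, 1]. Setting s = f(s):
  1/12·s² + (7/24 − 1)·s + 5/8 = 0
  1/12·s² − (5/8 + 1/12)·s + 5/8 = 0
which factors as (s − 1)·(1/12·s − 5/8) = 0, giving roots s = 1 and s = (5/8)/(1/12) = 15/2. Since 15/2 ≥ 1, the smallest root in [0, 1] is s = 1.)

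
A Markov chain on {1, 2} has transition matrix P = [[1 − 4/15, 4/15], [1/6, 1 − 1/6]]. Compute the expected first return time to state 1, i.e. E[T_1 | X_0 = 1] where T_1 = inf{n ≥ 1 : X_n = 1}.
E[T_1 | X_0 = 1] = 1/π_1 = 13/5

For an irreducible recurrent Markov chain with stationary distribution π, E[T_i | X_0 = i] = 1/π_i (Kac's formula). Here π_1 = (1/6)/(4/15 + 1/6) = (1/6)/(13/30) = 5/13, so E[T_1 | X_0 = 1] = 1/π_1 = (4/15 + 1/6)/(1/6) = (13/30)/(1/6) = 13/5.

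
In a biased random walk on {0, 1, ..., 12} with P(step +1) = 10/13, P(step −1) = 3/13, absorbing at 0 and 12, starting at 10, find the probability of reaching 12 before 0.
P(hit 12 before 0) = (1 − (3/10)^10) / (1 − (3/10)^12) = 10988946100/10989005149

Let u_k denote P(reach 12 before 0 | start at k). Boundary: u_0 = 0, u_12 = 1. Recurrence: u_k = 10/13·u_{k+1} + 3/13·u_{k-1} for 1 ≤ k ≤ 11. Try u_k = A + B·r^k with r = q/p = (3/13)/(10/13) = 3/10. Substitution satisfies the recurrence; boundary conditions give:
  u_k = (1 − r^k) / (1 − r^N) = (1 − (3/10)^10) / (1 − (3/10)^12) = 10988946100/10989005149.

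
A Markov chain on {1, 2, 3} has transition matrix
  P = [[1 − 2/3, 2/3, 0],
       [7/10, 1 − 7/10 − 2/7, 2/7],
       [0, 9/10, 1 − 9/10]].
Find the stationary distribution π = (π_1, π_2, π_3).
π = (1323/2983, 1260/2983, 400/2983)

This is a birth-death chain on three states, which satisfies detailed balance: π_1 · P_{12} = π_2 · P_{21} and π_2 · P_{23} = π_3 · P_{32}.
From π_1 · 2/3 = π_2 · 7/10: π_2/π_1 = (2/3)/(7/10) = 20/21.
From π_2 · 2/7 = π_3 · 9/10: π_3/π_2 = (2/7)/(9/10) = 20/63.
Take π_1 proportional to 1; then unnormalized π = (1, 20/21, 400/1323). Normalize by dividing by the sum 2983/1323:
  π = (1323/2983, 1260/2983, 400/2983).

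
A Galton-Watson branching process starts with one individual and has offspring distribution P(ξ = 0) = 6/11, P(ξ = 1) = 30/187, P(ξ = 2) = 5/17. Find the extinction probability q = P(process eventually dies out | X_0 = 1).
q = 1

Mean offspring μ = 0·6/11 + 1·30/187 + 2·5/17 = 140/187 ≤ 1. For μ ≤ 1 with offspring not concentrated at 1, the Galton-Watson process goes extinct almost surely, so q = 1.
(Algebraic check: The pgf is f(s) = 6/11 + 30/187·s + 5/17·s². The extinction probability q is the smallest fixed point of f in [0, 1]. Setting s = f(s):
  5/17·s² + (30/187 − 1)·s + 6/11 = 0
  5/17·s² − (6/11 + 5/17)·s + 6/11 = 0
which factors as (s − 1)·(5/17·s − 6/11) = 0, giving roots s = 1 and s = (6/11)/(5/17) = 102/55. Since 102/55 ≥ 1, the smallest root in [0, 1] is s = 1.)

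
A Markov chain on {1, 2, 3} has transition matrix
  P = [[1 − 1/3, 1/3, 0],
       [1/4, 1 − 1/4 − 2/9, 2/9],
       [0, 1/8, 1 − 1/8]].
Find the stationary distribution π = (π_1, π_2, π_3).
π = (27/127, 36/127, 64/127)

This is a birth-death chain on three states, which satisfies detailed balance: π_1 · P_{12} = π_2 · P_{21} and π_2 · P_{23} = π_3 · P_{32}.
From π_1 · 1/3 = π_2 · 1/4: π_2/π_1 = (1/3)/(1/4) = 4/3.
From π_2 · 2/9 = π_3 · 1/8: π_3/π_2 = (2/9)/(1/8) = 16/9.
Take π_1 proportional to 1; then unnormalized π = (1, 4/3, 64/27). Normalize by dividing by the sum 127/27:
  π = (27/127, 36/127, 64/127).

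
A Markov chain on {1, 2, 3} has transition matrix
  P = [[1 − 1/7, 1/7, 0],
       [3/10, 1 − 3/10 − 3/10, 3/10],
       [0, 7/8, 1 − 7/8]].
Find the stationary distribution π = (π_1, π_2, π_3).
π = (147/241, 70/241, 24/241)

This is a birth-death chain on three states, which satisfies detailed balance: π_1 · P_{12} = π_2 · P_{21} and π_2 · P_{23} = π_3 · P_{32}.
From π_1 · 1/7 = π_2 · 3/10: π_2/π_1 = (1/7)/(3/10) = 10/21.
From π_2 · 3/10 = π_3 · 7/8: π_3/π_2 = (3/10)/(7/8) = 12/35.
Take π_1 proportional to 1; then unnormalized π = (1, 10/21, 8/49). Normalize by dividing by the sum 241/147:
  π = (147/241, 70/241, 24/241).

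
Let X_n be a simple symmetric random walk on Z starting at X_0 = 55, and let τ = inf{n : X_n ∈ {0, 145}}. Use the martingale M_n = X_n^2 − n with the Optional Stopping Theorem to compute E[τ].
E[τ] = 4950

M_n = X_n^2 − n is a martingale (since E[X_{n+1}^2 | F_n] = X_n^2 + 1). By OST (τ has finite mean in a bounded region), E[M_τ] = E[M_0] = X_0^2 − 0 = 55^2 = 3025. Also E[M_τ] = E[X_τ^2] − E[τ]. The walk exits at 0 or 145, with P(hit 145 first) = 55/145, so E[X_τ^2] = 145^2 · 55/145 + 0 = 7975. Thus E[τ] = E[X_τ^2] − E[M_τ] = 7975 − 3025 = 4950 = 55(145 − 55) = 4950.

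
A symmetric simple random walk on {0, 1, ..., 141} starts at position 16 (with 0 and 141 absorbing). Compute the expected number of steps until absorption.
E[τ | X_0 = 16] = 2000

Let v_k = E[τ | X_0 = k]. Boundary: v_0 = v_141 = 0. Recurrence: v_k = 1 + (v_{k-1} + v_{k+1})/2 for 1 ≤ k ≤ 140. The particular solution to v_k − (v_{k-1} + v_{k+1})/2 = 1 is v_k = −k^2. Adding homogeneous solution A + B k and matching boundaries gives v_k = k (141 − k). Substituting k = 16: v_16 = 16 · 125 = 2000.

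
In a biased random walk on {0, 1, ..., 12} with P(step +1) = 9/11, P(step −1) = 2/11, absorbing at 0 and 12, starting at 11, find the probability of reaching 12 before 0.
P(hit 12 before 0) = (1 − (2/9)^11) / (1 − (2/9)^12) = 40347074007/40347076055

Let u_k denote P(reach 12 before 0 | start at k). Boundary: u_0 = 0, u_12 = 1. Recurrence: u_k = 9/11·u_{k+1} + 2/11·u_{k-1} for 1 ≤ k ≤ 11. Try u_k = A + B·r^k with r = q/p = (2/11)/(9/11) = 2/9. Substitution satisfies the recurrence; boundary conditions give:
  u_k = (1 − r^k) / (1 − r^N) = (1 − (2/9)^11) / (1 − (2/9)^12) = 40347074007/40347076055.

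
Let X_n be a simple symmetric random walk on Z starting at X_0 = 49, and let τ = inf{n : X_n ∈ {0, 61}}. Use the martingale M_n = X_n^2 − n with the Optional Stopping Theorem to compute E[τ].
E[τ] = 588

M_n = X_n^2 − n is a martingale (since E[X_{n+1}^2 | F_n] = X_n^2 + 1). By OST (τ has finite mean in a bounded region), E[M_τ] = E[M_0] = X_0^2 − 0 = 49^2 = 2401. Also E[M_τ] = E[X_τ^2] − E[τ]. The walk exits at 0 or 61, with P(hit 61 first) = 49/61, so E[X_τ^2] = 61^2 · 49/61 + 0 = 2989. Thus E[τ] = E[X_τ^2] − E[M_τ] = 2989 − 2401 = 588 = 49(61 − 49) = 588.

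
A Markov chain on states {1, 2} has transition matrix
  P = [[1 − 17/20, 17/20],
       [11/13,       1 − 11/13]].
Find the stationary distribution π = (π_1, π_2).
π_1 = 220/441, π_2 = 221/441

Solve πP = π with π_1 + π_2 = 1. From πP = π: π_1 · (1 − 17/20) + π_2 · 11/13 = π_1 ⇒ π_2 · 11/13 = π_1 · 17/20 ⇒ π_2/π_1 = (17/20)/(11/13) = 221/220. Together with π_1 + π_2 = 1:
  π_1 = (11/13)/(17/20 + 11/13) = (11/13)/(441/260) = 220/441,
  π_2 = (17/20)/(17/20 + 11/13) = (17/20)/(441/260) = 221/441.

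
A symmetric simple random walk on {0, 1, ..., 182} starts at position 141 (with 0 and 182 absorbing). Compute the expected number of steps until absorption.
E[τ | X_0 = 141] = 5781

Let v_k = E[τ | X_0 = k]. Boundary: v_0 = v_182 = 0. Recurrence: v_k = 1 + (v_{k-1} + v_{k+1})/2 for 1 ≤ k ≤ 181. The particular solution to v_k − (v_{k-1} + v_{k+1})/2 = 1 is v_k = −k^2. Adding homogeneous solution A + B k and matching boundaries gives v_k = k (182 − k). Substituting k = 141: v_141 = 141 · 41 = 5781.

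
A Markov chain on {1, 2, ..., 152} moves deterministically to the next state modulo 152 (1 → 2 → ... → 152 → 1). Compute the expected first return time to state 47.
E[T_47 | X_0 = 47] = 152

The chain cycles deterministically, so starting at state 47 it returns in exactly 152 steps. Equivalently, the stationary distribution is uniform π_j = 1/152 for every state j, so by Kac's formula E[T_47] = 1/π_47 = 152.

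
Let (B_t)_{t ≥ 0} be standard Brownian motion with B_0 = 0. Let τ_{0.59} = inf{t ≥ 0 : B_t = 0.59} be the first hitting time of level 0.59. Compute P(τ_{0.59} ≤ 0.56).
P(τ_{0.59} ≤ 0.56) = 2(1 − Φ(0.59/√0.56)) = 2(1 − Φ(0.7884)) ≈ 0.4305

By the reflection principle for standard BM, P(τ_b ≤ t) = 2 · P(B_t ≥ b). Since B_t ~ N(0, t), P(B_t ≥ 0.59) = 1 − Φ(0.59/√t) = 1 − Φ(0.59/√0.56) = 1 − Φ(0.7884) ≈ 0.21523. Doubling: P(τ_{0.59} ≤ 0.56) ≈ 2 · 0.21523 = 0.43046 ≈ 0.4305.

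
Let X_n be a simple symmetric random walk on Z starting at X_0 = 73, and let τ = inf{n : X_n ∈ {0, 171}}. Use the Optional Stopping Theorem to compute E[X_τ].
E[X_τ] = 73

X_n is a martingale and τ is a bounded-mean stopping time (indeed τ is finite a.s. with bounded expectation since the walk is in a bounded region). By the OST, E[X_τ] = E[X_0] = 73. Equivalently: E[X_τ] = 171 · P(hit 171 first) + 0 · P(hit 0 first) = 171 · (73/171) = 73.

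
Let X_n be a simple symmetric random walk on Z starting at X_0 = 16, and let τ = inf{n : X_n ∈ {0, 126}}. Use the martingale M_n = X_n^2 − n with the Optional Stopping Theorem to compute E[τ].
E[τ] = 1760

M_n = X_n^2 − n is a martingale (since E[X_{n+1}^2 | F_n] = X_n^2 + 1). By OST (τ has finite mean in a bounded region), E[M_τ] = E[M_0] = X_0^2 − 0 = 16^2 = 256. Also E[M_τ] = E[X_τ^2] − E[τ]. The walk exits at 0 or 126, with P(hit 126 first) = 16/126, so E[X_τ^2] = 126^2 · 16/126 + 0 = 2016. Thus E[τ] = E[X_τ^2] − E[M_τ] = 2016 − 256 = 1760 = 16(126 − 16) = 1760.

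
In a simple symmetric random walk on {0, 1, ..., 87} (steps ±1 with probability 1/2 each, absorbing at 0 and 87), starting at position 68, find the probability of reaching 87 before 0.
P(hit 87 before 0) = 68/87

Let u_k = P(hit 87 before 0 | start at k). Then u_0 = 0, u_87 = 1, and u_k = u_{k-1}/2 + u_{k+1}/2 for 1 ≤ k ≤ 86. This harmonic recurrence is solved by u_k = k/87, giving u_68 = 68/87.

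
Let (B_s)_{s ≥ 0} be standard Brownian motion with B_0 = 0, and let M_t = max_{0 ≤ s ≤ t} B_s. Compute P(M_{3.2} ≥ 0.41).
P(M_{3.2} ≥ 0.41) = 2·P(B_{3.2} ≥ 0.41) = 2(1 − Φ(0.41/√3.2)) ≈ 0.8187

By the reflection principle for Brownian motion, P(M_t ≥ a) = 2 · P(B_t ≥ a) for a ≥ 0. Since B_t ~ N(0, t), P(B_t ≥ 0.41) = 1 − Φ(0.41/√t) = 1 − Φ(0.41/√3.2) = 1 − Φ(0.2292). So
  P(M_{3.2} ≥ 0.41) = 2(1 − Φ(0.2292)) ≈ 0.8187.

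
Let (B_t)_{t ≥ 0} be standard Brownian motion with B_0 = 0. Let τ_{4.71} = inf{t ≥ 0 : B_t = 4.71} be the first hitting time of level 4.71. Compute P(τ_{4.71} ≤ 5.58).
P(τ_{4.71} ≤ 5.58) = 2(1 − Φ(4.71/√5.58)) = 2(1 − Φ(1.9939)) ≈ 0.0462

By the reflection principle for standard BM, P(τ_b ≤ t) = 2 · P(B_t ≥ b). Since B_t ~ N(0, t), P(B_t ≥ 4.71) = 1 − Φ(4.71/√t) = 1 − Φ(4.71/√5.58) = 1 − Φ(1.9939) ≈ 0.02308. Doubling: P(τ_{4.71} ≤ 5.58) ≈ 2 · 0.02308 = 0.04616 ≈ 0.0462.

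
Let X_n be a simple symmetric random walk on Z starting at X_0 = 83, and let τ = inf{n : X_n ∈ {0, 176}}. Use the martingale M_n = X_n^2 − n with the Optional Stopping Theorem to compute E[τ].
E[τ] = 7719

M_n = X_n^2 − n is a martingale (since E[X_{n+1}^2 | F_n] = X_n^2 + 1). By OST (τ has finite mean in a bounded region), E[M_τ] = E[M_0] = X_0^2 − 0 = 83^2 = 6889. Also E[M_τ] = E[X_τ^2] − E[τ]. The walk exits at 0 or 176, with P(hit 176 first) = 83/176, so E[X_τ^2] = 176^2 · 83/176 + 0 = 14608. Thus E[τ] = E[X_τ^2] − E[M_τ] = 14608 − 6889 = 7719 = 83(176 − 83) = 7719.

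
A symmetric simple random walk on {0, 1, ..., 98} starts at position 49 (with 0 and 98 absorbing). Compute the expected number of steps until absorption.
E[τ | X_0 = 49] = 2401

Let v_k = E[τ | X_0 = k]. Boundary: v_0 = v_98 = 0. Recurrence: v_k = 1 + (v_{k-1} + v_{k+1})/2 for 1 ≤ k ≤ 97. The particular solution to v_k − (v_{k-1} + v_{k+1})/2 = 1 is v_k = −k^2. Adding homogeneous solution A + B k and matching boundaries gives v_k = k (98 − k). Substituting k = 49: v_49 = 49 · 49 = 2401.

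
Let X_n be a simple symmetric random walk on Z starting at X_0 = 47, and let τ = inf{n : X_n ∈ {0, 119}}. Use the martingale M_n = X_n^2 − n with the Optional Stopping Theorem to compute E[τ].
E[τ] = 3384

M_n = X_n^2 − n is a martingale (since E[X_{n+1}^2 | F_n] = X_n^2 + 1). By OST (τ has finite mean in a bounded region), E[M_τ] = E[M_0] = X_0^2 − 0 = 47^2 = 2209. Also E[M_τ] = E[X_τ^2] − E[τ]. The walk exits at 0 or 119, with P(hit 119 first) = 47/119, so E[X_τ^2] = 119^2 · 47/119 + 0 = 5593. Thus E[τ] = E[X_τ^2] − E[M_τ] = 5593 − 2209 = 3384 = 47(119 − 47) = 3384.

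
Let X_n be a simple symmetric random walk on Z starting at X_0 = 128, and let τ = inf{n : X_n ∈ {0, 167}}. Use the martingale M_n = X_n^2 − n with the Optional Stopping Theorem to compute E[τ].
E[τ] = 4992

M_n = X_n^2 − n is a martingale (since E[X_{n+1}^2 | F_n] = X_n^2 + 1). By OST (τ has finite mean in a bounded region), E[M_τ] = E[M_0] = X_0^2 − 0 = 128^2 = 16384. Also E[M_τ] = E[X_τ^2] − E[τ]. The walk exits at 0 or 167, with P(hit 167 first) = 128/167, so E[X_τ^2] = 167^2 · 128/167 + 0 = 21376. Thus E[τ] = E[X_τ^2] − E[M_τ] = 21376 − 16384 = 4992 = 128(167 − 128) = 4992.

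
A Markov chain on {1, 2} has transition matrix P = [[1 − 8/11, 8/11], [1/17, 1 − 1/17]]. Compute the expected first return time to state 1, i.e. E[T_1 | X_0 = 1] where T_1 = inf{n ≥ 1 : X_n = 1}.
E[T_1 | X_0 = 1] = 1/π_1 = 147/11

For an irreducible recurrent Markov chain with stationary distribution π, E[T_i | X_0 = i] = 1/π_i (Kac's formula). Here π_1 = (1/17)/(8/11 + 1/17) = (1/17)/(147/187) = 11/147, so E[T_1 | X_0 = 1] = 1/π_1 = (8/11 + 1/17)/(1/17) = (147/187)/(1/17) = 147/11.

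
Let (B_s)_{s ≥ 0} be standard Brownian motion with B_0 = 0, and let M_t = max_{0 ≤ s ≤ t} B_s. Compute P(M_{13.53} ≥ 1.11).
P(M_{13.53} ≥ 1.11) = 2·P(B_{13.53} ≥ 1.11) = 2(1 − Φ(1.11/√13.53)) ≈ 0.7628

By the reflection principle for Brownian motion, P(M_t ≥ a) = 2 · P(B_t ≥ a) for a ≥ 0. Since B_t ~ N(0, t), P(B_t ≥ 1.11) = 1 − Φ(1.11/√t) = 1 − Φ(1.11/√13.53) = 1 − Φ(0.3018). So
  P(M_{13.53} ≥ 1.11) = 2(1 − Φ(0.3018)) ≈ 0.7628.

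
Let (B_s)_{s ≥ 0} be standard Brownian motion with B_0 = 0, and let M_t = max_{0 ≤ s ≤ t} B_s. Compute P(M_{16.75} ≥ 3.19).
P(M_{16.75} ≥ 3.19) = 2·P(B_{16.75} ≥ 3.19) = 2(1 − Φ(3.19/√16.75)) ≈ 0.4357

By the reflection principle for Brownian motion, P(M_t ≥ a) = 2 · P(B_t ≥ a) for a ≥ 0. Since B_t ~ N(0, t), P(B_t ≥ 3.19) = 1 − Φ(3.19/√t) = 1 − Φ(3.19/√16.75) = 1 − Φ(0.7794). So
  P(M_{16.75} ≥ 3.19) = 2(1 − Φ(0.7794)) ≈ 0.4357.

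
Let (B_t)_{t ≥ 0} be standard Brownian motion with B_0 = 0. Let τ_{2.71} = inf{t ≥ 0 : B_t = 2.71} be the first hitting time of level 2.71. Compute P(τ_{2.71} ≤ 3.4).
P(τ_{2.71} ≤ 3.4) = 2(1 − Φ(2.71/√3.4)) = 2(1 − Φ(1.4697)) ≈ 0.1416

By the reflection principle for standard BM, P(τ_b ≤ t) = 2 · P(B_t ≥ b). Since B_t ~ N(0, t), P(B_t ≥ 2.71) = 1 − Φ(2.71/√t) = 1 − Φ(2.71/√3.4) = 1 − Φ(1.4697) ≈ 0.07082. Doubling: P(τ_{2.71} ≤ 3.4) ≈ 2 · 0.07082 = 0.14164 ≈ 0.1416.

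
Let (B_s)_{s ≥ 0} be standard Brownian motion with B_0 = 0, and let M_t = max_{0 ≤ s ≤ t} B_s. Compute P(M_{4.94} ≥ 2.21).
P(M_{4.94} ≥ 2.21) = 2·P(B_{4.94} ≥ 2.21) = 2(1 − Φ(2.21/√4.94)) ≈ 0.3201

By the reflection principle for Brownian motion, P(M_t ≥ a) = 2 · P(B_t ≥ a) for a ≥ 0. Since B_t ~ N(0, t), P(B_t ≥ 2.21) = 1 − Φ(2.21/√t) = 1 − Φ(2.21/√4.94) = 1 − Φ(0.9943). So
  P(M_{4.94} ≥ 2.21) = 2(1 − Φ(0.9943)) ≈ 0.3201.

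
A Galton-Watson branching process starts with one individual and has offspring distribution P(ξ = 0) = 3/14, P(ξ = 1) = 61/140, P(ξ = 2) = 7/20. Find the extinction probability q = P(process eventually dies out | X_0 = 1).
q = 30/49

The pgf is f(s) = 3/14 + 61/140·s + 7/20·s². The extinction probability q is the smallest fixed point of f in [0, 1]. Setting s = f(s):
  7/20·s² + (61/140 − 1)·s + 3/14 = 0
  7/20·s² − (3/14 + 7/20)·s + 3/14 = 0
which factors as (s − 1)·(7/20·s − 3/14) = 0, giving roots s = 1 and s = (3/14)/(7/20) = 30/49.
Mean offspring μ = 61/140 + 2·7/20 = 159/140 > 1 (supercritical), so q < 1. The extinction probability is the smaller root: q = (3/14)/(7/20) = 30/49.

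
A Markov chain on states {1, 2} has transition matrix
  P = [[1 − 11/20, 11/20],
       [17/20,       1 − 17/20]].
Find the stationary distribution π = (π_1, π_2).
π_1 = 17/28, π_2 = 11/28

Solve πP = π with π_1 + π_2 = 1. From πP = π: π_1 · (1 − 11/20) + π_2 · 17/20 = π_1 ⇒ π_2 · 17/20 = π_1 · 11/20 ⇒ π_2/π_1 = (11/20)/(17/20) = 11/17. Together with π_1 + π_2 = 1:
  π_1 = (17/20)/(11/20 + 17/20) = (17/20)/(7/5) = 17/28,
  π_2 = (11/20)/(11/20 + 17/20) = (11/20)/(7/5) = 11/28.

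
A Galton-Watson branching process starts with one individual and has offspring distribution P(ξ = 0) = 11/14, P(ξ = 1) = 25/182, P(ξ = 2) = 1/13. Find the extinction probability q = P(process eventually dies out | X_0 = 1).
q = 1

Mean offspring μ = 0·11/14 + 1·25/182 + 2·1/13 = 53/182 ≤ 1. For μ ≤ 1 with offspring not concentrated at 1, the Galton-Watson process goes extinct almost surely, so q = 1.
(Algebraic check: The pgf is f(s) = 11/14 + 25/182·s + 1/13·s². The extinction probability q is the smallest fixed point of f in [0, 1]. Setting s = f(s):
  1/13·s² + (25/182 − 1)·s + 11/14 = 0
  1/13·s² − (11/14 + 1/13)·s + 11/14 = 0
which factors as (s − 1)·(1/13·s − 11/14) = 0, giving roots s = 1 and s = (11/14)/(1/13) = 143/14. Since 143/14 ≥ 1, the smallest root in [0, 1] is s = 1.)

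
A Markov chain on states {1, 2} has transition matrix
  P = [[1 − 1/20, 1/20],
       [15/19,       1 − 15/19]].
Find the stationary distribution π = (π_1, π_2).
π_1 = 300/319, π_2 = 19/319

Solve πP = π with π_1 + π_2 = 1. From πP = π: π_1 · (1 − 1/20) + π_2 · 15/19 = π_1 ⇒ π_2 · 15/19 = π_1 · 1/20 ⇒ π_2/π_1 = (1/20)/(15/19) = 19/300. Together with π_1 + π_2 = 1:
  π_1 = (15/19)/(1/20 + 15/19) = (15/19)/(319/380) = 300/319,
  π_2 = (1/20)/(1/20 + 15/19) = (1/20)/(319/380) = 19/319.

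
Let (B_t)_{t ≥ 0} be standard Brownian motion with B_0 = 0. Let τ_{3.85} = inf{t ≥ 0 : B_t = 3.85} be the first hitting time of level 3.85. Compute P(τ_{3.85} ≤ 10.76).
P(τ_{3.85} ≤ 10.76) = 2(1 − Φ(3.85/√10.76)) = 2(1 − Φ(1.1737)) ≈ 0.2405

By the reflection principle for standard BM, P(τ_b ≤ t) = 2 · P(B_t ≥ b). Since B_t ~ N(0, t), P(B_t ≥ 3.85) = 1 − Φ(3.85/√t) = 1 − Φ(3.85/√10.76) = 1 − Φ(1.1737) ≈ 0.12026. Doubling: P(τ_{3.85} ≤ 10.76) ≈ 2 · 0.12026 = 0.24052 ≈ 0.2405.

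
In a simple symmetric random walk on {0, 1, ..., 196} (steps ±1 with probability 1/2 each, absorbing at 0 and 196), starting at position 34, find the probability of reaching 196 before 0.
P(hit 196 before 0) = 34/196 = 17/98

Let u_k = P(hit 196 before 0 | start at k). Then u_0 = 0, u_196 = 1, and u_k = u_{k-1}/2 + u_{k+1}/2 for 1 ≤ k ≤ 195. This harmonic recurrence is solved by u_k = k/196, giving u_34 = 34/196 = 17/98.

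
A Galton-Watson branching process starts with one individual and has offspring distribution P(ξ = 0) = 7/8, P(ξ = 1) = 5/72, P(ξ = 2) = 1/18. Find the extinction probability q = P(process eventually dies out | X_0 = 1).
q = 1

Mean offspring μ = 0·7/8 + 1·5/72 + 2·1/18 = 13/72 ≤ 1. For μ ≤ 1 with offspring not concentrated at 1, the Galton-Watson process goes extinct almost surely, so q = 1.
(Algebraic check: The pgf is f(s) = 7/8 + 5/72·s + 1/18·s². The extinction probability q is the smallest fixed point of f in [0, 1]. Setting s = f(s):
  1/18·s² + (5/72 − 1)·s + 7/8 = 0
  1/18·s² − (7/8 + 1/18)·s + 7/8 = 0
which factors as (s − 1)·(1/18·s − 7/8) = 0, giving roots s = 1 and s = (7/8)/(1/18) = 63/4. Since 63/4 ≥ 1, the smallest root in [0, 1] is s = 1.)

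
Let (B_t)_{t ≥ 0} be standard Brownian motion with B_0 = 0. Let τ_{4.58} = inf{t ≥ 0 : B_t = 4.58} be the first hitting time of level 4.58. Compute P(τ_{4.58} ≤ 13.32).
P(τ_{4.58} ≤ 13.32) = 2(1 − Φ(4.58/√13.32)) = 2(1 − Φ(1.2549)) ≈ 0.2095

By the reflection principle for standard BM, P(τ_b ≤ t) = 2 · P(B_t ≥ b). Since B_t ~ N(0, t), P(B_t ≥ 4.58) = 1 − Φ(4.58/√t) = 1 − Φ(4.58/√13.32) = 1 − Φ(1.2549) ≈ 0.10476. Doubling: P(τ_{4.58} ≤ 13.32) ≈ 2 · 0.10476 = 0.20952 ≈ 0.2095.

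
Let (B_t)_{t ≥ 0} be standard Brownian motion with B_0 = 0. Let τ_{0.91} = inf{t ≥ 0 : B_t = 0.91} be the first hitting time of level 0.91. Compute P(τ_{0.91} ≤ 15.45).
P(τ_{0.91} ≤ 15.45) = 2(1 − Φ(0.91/√15.45)) = 2(1 − Φ(0.2315)) ≈ 0.8169

By the reflection principle for standard BM, P(τ_b ≤ t) = 2 · P(B_t ≥ b). Since B_t ~ N(0, t), P(B_t ≥ 0.91) = 1 − Φ(0.91/√t) = 1 − Φ(0.91/√15.45) = 1 − Φ(0.2315) ≈ 0.40846. Doubling: P(τ_{0.91} ≤ 15.45) ≈ 2 · 0.40846 = 0.81692 ≈ 0.8169.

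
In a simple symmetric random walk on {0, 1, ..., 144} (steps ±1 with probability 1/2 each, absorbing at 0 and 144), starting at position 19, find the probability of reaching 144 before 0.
P(hit 144 before 0) = 19/144

Let u_k = P(hit 144 before 0 | start at k). Then u_0 = 0, u_144 = 1, and u_k = u_{k-1}/2 + u_{k+1}/2 for 1 ≤ k ≤ 143. This harmonic recurrence is solved by u_k = k/144, giving u_19 = 19/144.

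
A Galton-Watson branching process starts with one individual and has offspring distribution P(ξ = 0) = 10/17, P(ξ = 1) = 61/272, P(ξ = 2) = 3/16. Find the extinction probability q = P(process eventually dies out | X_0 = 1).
q = 1

Mean offspring μ = 0·10/17 + 1·61/272 + 2·3/16 = 163/272 ≤ 1. For μ ≤ 1 with offspring not concentrated at 1, the Galton-Watson process goes extinct almost surely, so q = 1.
(Algebraic check: The pgf is f(s) = 10/17 + 61/272·s + 3/16·s². The extinction probability q is the smallest fixed point of f in [0, 1]. Setting s = f(s):
  3/16·s² + (61/272 − 1)·s + 10/17 = 0
  3/16·s² − (10/17 + 3/16)·s + 10/17 = 0
which factors as (s − 1)·(3/16·s − 10/17) = 0, giving roots s = 1 and s = (10/17)/(3/16) = 160/51. Since 160/51 ≥ 1, the smallest root in [0, 1] is s = 1.)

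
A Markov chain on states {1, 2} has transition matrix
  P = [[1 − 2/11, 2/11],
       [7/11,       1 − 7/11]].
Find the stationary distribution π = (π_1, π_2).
π_1 = 7/9, π_2 = 2/9

Solve πP = π with π_1 + π_2 = 1. From πP = π: π_1 · (1 − 2/11) + π_2 · 7/11 = π_1 ⇒ π_2 · 7/11 = π_1 · 2/11 ⇒ π_2/π_1 = (2/11)/(7/11) = 2/7. Together with π_1 + π_2 = 1:
  π_1 = (7/11)/(2/11 + 7/11) = (7/11)/(9/11) = 7/9,
  π_2 = (2/11)/(2/11 + 7/11) = (2/11)/(9/11) = 2/9.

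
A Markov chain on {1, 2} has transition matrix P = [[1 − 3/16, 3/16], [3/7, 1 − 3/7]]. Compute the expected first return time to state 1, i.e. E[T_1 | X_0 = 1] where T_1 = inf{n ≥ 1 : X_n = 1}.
E[T_1 | X_0 = 1] = 1/π_1 = 23/16

For an irreducible recurrent Markov chain with stationary distribution π, E[T_i | X_0 = i] = 1/π_i (Kac's formula). Here π_1 = (3/7)/(3/16 + 3/7) = (3/7)/(69/112) = 16/23, so E[T_1 | X_0 = 1] = 1/π_1 = (3/16 + 3/7)/(3/7) = (69/112)/(3/7) = 23/16.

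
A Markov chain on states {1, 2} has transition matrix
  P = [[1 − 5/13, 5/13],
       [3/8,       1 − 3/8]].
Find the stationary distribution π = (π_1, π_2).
π_1 = 39/79, π_2 = 40/79

Solve πP = π with π_1 + π_2 = 1. From πP = π: π_1 · (1 − 5/13) + π_2 · 3/8 = π_1 ⇒ π_2 · 3/8 = π_1 · 5/13 ⇒ π_2/π_1 = (5/13)/(3/8) = 40/39. Together with π_1 + π_2 = 1:
  π_1 = (3/8)/(5/13 + 3/8) = (3/8)/(79/104) = 39/79,
  π_2 = (5/13)/(5/13 + 3/8) = (5/13)/(79/104) = 40/79.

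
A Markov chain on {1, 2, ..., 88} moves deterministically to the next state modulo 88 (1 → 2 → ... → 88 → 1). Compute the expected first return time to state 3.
E[T_3 | X_0 = 3] = 88

The chain cycles deterministically, so starting at state 3 it returns in exactly 88 steps. Equivalently, the stationary distribution is uniform π_j = 1/88 for every state j, so by Kac's formula E[T_3] = 1/π_3 = 88.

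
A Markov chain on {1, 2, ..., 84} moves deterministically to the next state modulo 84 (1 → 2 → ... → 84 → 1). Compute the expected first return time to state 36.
E[T_36 | X_0 = 36] = 84

The chain cycles deterministically, so starting at state 36 it returns in exactly 84 steps. Equivalently, the stationary distribution is uniform π_j = 1/84 for every state j, so by Kac's formula E[T_36] = 1/π_36 = 84.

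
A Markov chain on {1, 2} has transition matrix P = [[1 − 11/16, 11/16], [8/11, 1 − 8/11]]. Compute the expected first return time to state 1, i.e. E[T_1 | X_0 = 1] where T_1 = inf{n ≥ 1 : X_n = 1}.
E[T_1 | X_0 = 1] = 1/π_1 = 249/128

For an irreducible recurrent Markov chain with stationary distribution π, E[T_i | X_0 = i] = 1/π_i (Kac's formula). Here π_1 = (8/11)/(11/16 + 8/11) = (8/11)/(249/176) = 128/249, so E[T_1 | X_0 = 1] = 1/π_1 = (11/16 + 8/11)/(8/11) = (249/176)/(8/11) = 249/128.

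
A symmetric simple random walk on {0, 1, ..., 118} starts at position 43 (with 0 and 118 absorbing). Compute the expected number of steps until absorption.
E[τ | X_0 = 43] = 3225

Let v_k = E[τ | X_0 = k]. Boundary: v_0 = v_118 = 0. Recurrence: v_k = 1 + (v_{k-1} + v_{k+1})/2 for 1 ≤ k ≤ 117. The particular solution to v_k − (v_{k-1} + v_{k+1})/2 = 1 is v_k = −k^2. Adding homogeneous solution A + B k and matching boundaries gives v_k = k (118 − k). Substituting k = 43: v_43 = 43 · 75 = 3225.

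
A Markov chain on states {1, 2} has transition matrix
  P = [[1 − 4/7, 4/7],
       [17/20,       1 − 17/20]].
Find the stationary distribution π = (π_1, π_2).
π_1 = 119/199, π_2 = 80/199

Solve πP = π with π_1 + π_2 = 1. From πP = π: π_1 · (1 − 4/7) + π_2 · 17/20 = π_1 ⇒ π_2 · 17/20 = π_1 · 4/7 ⇒ π_2/π_1 = (4/7)/(17/20) = 80/119. Together with π_1 + π_2 = 1:
  π_1 = (17/20)/(4/7 + 17/20) = (17/20)/(199/140) = 119/199,
  π_2 = (4/7)/(4/7 + 17/20) = (4/7)/(199/140) = 80/199.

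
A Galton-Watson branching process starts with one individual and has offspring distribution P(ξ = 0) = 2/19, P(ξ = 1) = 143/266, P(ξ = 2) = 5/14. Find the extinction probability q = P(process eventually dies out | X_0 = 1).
q = 28/95

The pgf is f(s) = 2/19 + 143/266·s + 5/14·s². The extinction probability q is the smallest fixed point of f in [0, 1]. Setting s = f(s):
  5/14·s² + (143/266 − 1)·s + 2/19 = 0
  5/14·s² − (2/19 + 5/14)·s + 2/19 = 0
which factors as (s − 1)·(5/14·s − 2/19) = 0, giving roots s = 1 and s = (2/19)/(5/14) = 28/95.
Mean offspring μ = 143/266 + 2·5/14 = 333/266 > 1 (supercritical), so q < 1. The extinction probability is the smaller root: q = (2/19)/(5/14) = 28/95.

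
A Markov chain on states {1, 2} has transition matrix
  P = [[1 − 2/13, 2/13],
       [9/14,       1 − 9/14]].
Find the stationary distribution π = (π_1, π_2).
π_1 = 117/145, π_2 = 28/145

Solve πP = π with π_1 + π_2 = 1. From πP = π: π_1 · (1 − 2/13) + π_2 · 9/14 = π_1 ⇒ π_2 · 9/14 = π_1 · 2/13 ⇒ π_2/π_1 = (2/13)/(9/14) = 28/117. Together with π_1 + π_2 = 1:
  π_1 = (9/14)/(2/13 + 9/14) = (9/14)/(145/182) = 117/145,
  π_2 = (2/13)/(2/13 + 9/14) = (2/13)/(145/182) = 28/145.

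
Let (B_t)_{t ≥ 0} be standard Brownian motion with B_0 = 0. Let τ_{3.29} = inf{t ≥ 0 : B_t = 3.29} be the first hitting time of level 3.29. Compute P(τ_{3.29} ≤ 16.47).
P(τ_{3.29} ≤ 16.47) = 2(1 − Φ(3.29/√16.47)) = 2(1 − Φ(0.8107)) ≈ 0.4175

By the reflection principle for standard BM, P(τ_b ≤ t) = 2 · P(B_t ≥ b). Since B_t ~ N(0, t), P(B_t ≥ 3.29) = 1 − Φ(3.29/√t) = 1 − Φ(3.29/√16.47) = 1 − Φ(0.8107) ≈ 0.20877. Doubling: P(τ_{3.29} ≤ 16.47) ≈ 2 · 0.20877 = 0.41754 ≈ 0.4175.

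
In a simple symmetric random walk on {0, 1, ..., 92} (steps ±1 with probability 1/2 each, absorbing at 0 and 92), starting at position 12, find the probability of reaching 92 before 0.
P(hit 92 before 0) = 12/92 = 3/23

Let u_k = P(hit 92 before 0 | start at k). Then u_0 = 0, u_92 = 1, and u_k = u_{k-1}/2 + u_{k+1}/2 for 1 ≤ k ≤ 91. This harmonic recurrence is solved by u_k = k/92, giving u_12 = 12/92 = 3/23.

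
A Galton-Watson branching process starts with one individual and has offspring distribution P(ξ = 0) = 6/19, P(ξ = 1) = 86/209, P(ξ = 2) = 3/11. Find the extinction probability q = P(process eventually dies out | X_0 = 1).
q = 1

Mean offspring μ = 0·6/19 + 1·86/209 + 2·3/11 = 200/209 ≤ 1. For μ ≤ 1 with offspring not concentrated at 1, the Galton-Watson process goes extinct almost surely, so q = 1.
(Algebraic check: The pgf is f(s) = 6/19 + 86/209·s + 3/11·s². The extinction probability q is the smallest fixed point of f in [0, 1]. Setting s = f(s):
  3/11·s² + (86/209 − 1)·s + 6/19 = 0
  3/11·s² − (6/19 + 3/11)·s + 6/19 = 0
which factors as (s − 1)·(3/11·s − 6/19) = 0, giving roots s = 1 and s = (6/19)/(3/11) = 22/19. Since 22/19 ≥ 1, the smallest root in [0, 1] is s = 1.)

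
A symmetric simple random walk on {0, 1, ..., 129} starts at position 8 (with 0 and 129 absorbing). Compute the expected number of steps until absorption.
E[τ | X_0 = 8] = 968

Let v_k = E[τ | X_0 = k]. Boundary: v_0 = v_129 = 0. Recurrence: v_k = 1 + (v_{k-1} + v_{k+1})/2 for 1 ≤ k ≤ 128. The particular solution to v_k − (v_{k-1} + v_{k+1})/2 = 1 is v_k = −k^2. Adding homogeneous solution A + B k and matching boundaries gives v_k = k (129 − k). Substituting k = 8: v_8 = 8 · 121 = 968.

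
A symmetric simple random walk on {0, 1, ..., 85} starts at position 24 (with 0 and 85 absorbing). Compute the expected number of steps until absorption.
E[τ | X_0 = 24] = 1464

Let v_k = E[τ | X_0 = k]. Boundary: v_0 = v_85 = 0. Recurrence: v_k = 1 + (v_{k-1} + v_{k+1})/2 for 1 ≤ k ≤ 84. The particular solution to v_k − (v_{k-1} + v_{k+1})/2 = 1 is v_k = −k^2. Adding homogeneous solution A + B k and matching boundaries gives v_k = k (85 − k). Substituting k = 24: v_24 = 24 · 61 = 1464.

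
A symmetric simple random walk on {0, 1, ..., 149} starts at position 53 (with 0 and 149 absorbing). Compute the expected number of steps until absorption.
E[τ | X_0 = 53] = 5088

Let v_k = E[τ | X_0 = k]. Boundary: v_0 = v_149 = 0. Recurrence: v_k = 1 + (v_{k-1} + v_{k+1})/2 for 1 ≤ k ≤ 148. The particular solution to v_k − (v_{k-1} + v_{k+1})/2 = 1 is v_k = −k^2. Adding homogeneous solution A + B k and matching boundaries gives v_k = k (149 − k). Substituting k = 53: v_53 = 53 · 96 = 5088.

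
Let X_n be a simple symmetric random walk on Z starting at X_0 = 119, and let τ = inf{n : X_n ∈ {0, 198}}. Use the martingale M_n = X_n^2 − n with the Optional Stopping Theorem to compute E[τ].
E[τ] = 9401

M_n = X_n^2 − n is a martingale (since E[X_{n+1}^2 | F_n] = X_n^2 + 1). By OST (τ has finite mean in a bounded region), E[M_τ] = E[M_0] = X_0^2 − 0 = 119^2 = 14161. Also E[M_τ] = E[X_τ^2] − E[τ]. The walk exits at 0 or 198, with P(hit 198 first) = 119/198, so E[X_τ^2] = 198^2 · 119/198 + 0 = 23562. Thus E[τ] = E[X_τ^2] − E[M_τ] = 23562 − 14161 = 9401 = 119(198 − 119) = 9401.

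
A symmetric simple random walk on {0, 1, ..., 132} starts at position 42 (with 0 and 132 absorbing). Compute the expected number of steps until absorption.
E[τ | X_0 = 42] = 3780

Let v_k = E[τ | X_0 = k]. Boundary: v_0 = v_132 = 0. Recurrence: v_k = 1 + (v_{k-1} + v_{k+1})/2 for 1 ≤ k ≤ 131. The particular solution to v_k − (v_{k-1} + v_{k+1})/2 = 1 is v_k = −k^2. Adding homogeneous solution A + B k and matching boundaries gives v_k = k (132 − k). Substituting k = 42: v_42 = 42 · 90 = 3780.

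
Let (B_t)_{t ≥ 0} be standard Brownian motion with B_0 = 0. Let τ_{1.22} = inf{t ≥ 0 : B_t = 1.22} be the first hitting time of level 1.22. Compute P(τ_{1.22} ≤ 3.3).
P(τ_{1.22} ≤ 3.3) = 2(1 − Φ(1.22/√3.3)) = 2(1 − Φ(0.6716)) ≈ 0.5018

By the reflection principle for standard BM, P(τ_b ≤ t) = 2 · P(B_t ≥ b). Since B_t ~ N(0, t), P(B_t ≥ 1.22) = 1 − Φ(1.22/√t) = 1 − Φ(1.22/√3.3) = 1 − Φ(0.6716) ≈ 0.25092. Doubling: P(τ_{1.22} ≤ 3.3) ≈ 2 · 0.25092 = 0.50184 ≈ 0.5018.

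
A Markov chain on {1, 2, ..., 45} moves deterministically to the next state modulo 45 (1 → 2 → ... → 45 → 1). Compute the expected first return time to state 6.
E[T_6 | X_0 = 6] = 45

The chain cycles deterministically, so starting at state 6 it returns in exactly 45 steps. Equivalently, the stationary distribution is uniform π_j = 1/45 for every state j, so by Kac's formula E[T_6] = 1/π_6 = 45.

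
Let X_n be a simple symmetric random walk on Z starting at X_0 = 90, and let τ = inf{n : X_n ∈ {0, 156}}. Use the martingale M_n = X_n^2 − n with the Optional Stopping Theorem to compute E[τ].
E[τ] = 5940

M_n = X_n^2 − n is a martingale (since E[X_{n+1}^2 | F_n] = X_n^2 + 1). By OST (τ has finite mean in a bounded region), E[M_τ] = E[M_0] = X_0^2 − 0 = 90^2 = 8100. Also E[M_τ] = E[X_τ^2] − E[τ]. The walk exits at 0 or 156, with P(hit 156 first) = 90/156, so E[X_τ^2] = 156^2 · 90/156 + 0 = 14040. Thus E[τ] = E[X_τ^2] − E[M_τ] = 14040 − 8100 = 5940 = 90(156 − 90) = 5940.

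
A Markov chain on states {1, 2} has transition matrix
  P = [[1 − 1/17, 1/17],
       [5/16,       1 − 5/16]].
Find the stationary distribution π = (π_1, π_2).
π_1 = 85/101, π_2 = 16/101

Solve πP = π with π_1 + π_2 = 1. From πP = π: π_1 · (1 − 1/17) + π_2 · 5/16 = π_1 ⇒ π_2 · 5/16 = π_1 · 1/17 ⇒ π_2/π_1 = (1/17)/(5/16) = 16/85. Together with π_1 + π_2 = 1:
  π_1 = (5/16)/(1/17 + 5/16) = (5/16)/(101/272) = 85/101,
  π_2 = (1/17)/(1/17 + 5/16) = (1/17)/(101/272) = 16/101.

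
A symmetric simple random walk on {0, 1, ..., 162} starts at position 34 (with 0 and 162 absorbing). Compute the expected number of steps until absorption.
E[τ | X_0 = 34] = 4352

Let v_k = E[τ | X_0 = k]. Boundary: v_0 = v_162 = 0. Recurrence: v_k = 1 + (v_{k-1} + v_{k+1})/2 for 1 ≤ k ≤ 161. The particular solution to v_k − (v_{k-1} + v_{k+1})/2 = 1 is v_k = −k^2. Adding homogeneous solution A + B k and matching boundaries gives v_k = k (162 − k). Substituting k = 34: v_34 = 34 · 128 = 4352.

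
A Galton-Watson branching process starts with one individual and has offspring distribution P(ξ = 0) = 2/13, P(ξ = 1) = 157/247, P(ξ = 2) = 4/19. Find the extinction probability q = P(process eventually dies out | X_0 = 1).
q = 19/26

The pgf is f(s) = 2/13 + 157/247·s + 4/19·s². The extinction probability q is the smallest fixed point of f in [0, 1]. Setting s = f(s):
  4/19·s² + (157/247 − 1)·s + 2/13 = 0
  4/19·s² − (2/13 + 4/19)·s + 2/13 = 0
which factors as (s − 1)·(4/19·s − 2/13) = 0, giving roots s = 1 and s = (2/13)/(4/19) = 19/26.
Mean offspring μ = 157/247 + 2·4/19 = 261/247 > 1 (supercritical), so q < 1. The extinction probability is the smaller root: q = (2/13)/(4/19) = 19/26.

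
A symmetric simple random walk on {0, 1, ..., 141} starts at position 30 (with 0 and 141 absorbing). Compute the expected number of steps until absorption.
E[τ | X_0 = 30] = 3330

Let v_k = E[τ | X_0 = k]. Boundary: v_0 = v_141 = 0. Recurrence: v_k = 1 + (v_{k-1} + v_{k+1})/2 for 1 ≤ k ≤ 140. The particular solution to v_k − (v_{k-1} + v_{k+1})/2 = 1 is v_k = −k^2. Adding homogeneous solution A + B k and matching boundaries gives v_k = k (141 − k). Substituting k = 30: v_30 = 30 · 111 = 3330.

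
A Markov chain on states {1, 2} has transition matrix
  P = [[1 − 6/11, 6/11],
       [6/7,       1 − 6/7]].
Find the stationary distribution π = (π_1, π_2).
π_1 = 11/18, π_2 = 7/18

Solve πP = π with π_1 + π_2 = 1. From πP = π: π_1 · (1 − 6/11) + π_2 · 6/7 = π_1 ⇒ π_2 · 6/7 = π_1 · 6/11 ⇒ π_2/π_1 = (6/11)/(6/7) = 7/11. Together with π_1 + π_2 = 1:
  π_1 = (6/7)/(6/11 + 6/7) = (6/7)/(108/77) = 11/18,
  π_2 = (6/11)/(6/11 + 6/7) = (6/11)/(108/77) = 7/18.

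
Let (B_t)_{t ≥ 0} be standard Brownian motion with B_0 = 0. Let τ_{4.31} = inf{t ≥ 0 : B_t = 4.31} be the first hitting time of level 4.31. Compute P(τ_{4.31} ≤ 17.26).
P(τ_{4.31} ≤ 17.26) = 2(1 − Φ(4.31/√17.26)) = 2(1 − Φ(1.0374)) ≈ 0.2995

By the reflection principle for standard BM, P(τ_b ≤ t) = 2 · P(B_t ≥ b). Since B_t ~ N(0, t), P(B_t ≥ 4.31) = 1 − Φ(4.31/√t) = 1 − Φ(4.31/√17.26) = 1 − Φ(1.0374) ≈ 0.14977. Doubling: P(τ_{4.31} ≤ 17.26) ≈ 2 · 0.14977 = 0.29954 ≈ 0.2995.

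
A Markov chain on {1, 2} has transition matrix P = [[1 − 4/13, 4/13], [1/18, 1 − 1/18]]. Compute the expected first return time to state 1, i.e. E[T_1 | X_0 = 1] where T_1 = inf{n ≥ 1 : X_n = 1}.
E[T_1 | X_0 = 1] = 1/π_1 = 85/13

For an irreducible recurrent Markov chain with stationary distribution π, E[T_i | X_0 = i] = 1/π_i (Kac's formula). Here π_1 = (1/18)/(4/13 + 1/18) = (1/18)/(85/234) = 13/85, so E[T_1 | X_0 = 1] = 1/π_1 = (4/13 + 1/18)/(1/18) = (85/234)/(1/18) = 85/13.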